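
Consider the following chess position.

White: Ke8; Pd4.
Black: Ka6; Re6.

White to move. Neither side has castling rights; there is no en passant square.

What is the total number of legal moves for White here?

White to move; king on e8.
In check: yes, from the black rook on e6.
Legal moves: Kf8, Kd8, Kf7, Kd7.
Count: 4.

4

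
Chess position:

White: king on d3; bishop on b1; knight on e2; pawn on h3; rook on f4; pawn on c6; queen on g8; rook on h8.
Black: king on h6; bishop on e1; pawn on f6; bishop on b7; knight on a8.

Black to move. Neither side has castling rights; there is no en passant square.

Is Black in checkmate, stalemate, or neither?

checkmate

Black to move; black king on h6.
In check: yes, from the white rook on h8.
King squares — g5: attacked by Qg8; h5: attacked by Rh8; g6: attacked by Qg8; g7: attacked by Qg8; h7: attacked by Qg8.
Legal moves for Black: none.
In check with no legal moves → checkmate.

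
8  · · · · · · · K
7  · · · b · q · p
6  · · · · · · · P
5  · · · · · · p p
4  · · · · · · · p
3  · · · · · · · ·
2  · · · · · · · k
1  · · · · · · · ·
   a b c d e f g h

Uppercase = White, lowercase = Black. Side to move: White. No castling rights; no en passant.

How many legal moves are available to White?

White to move; king on h8.
In check: no.
Legal moves: none.
Count: 0.

0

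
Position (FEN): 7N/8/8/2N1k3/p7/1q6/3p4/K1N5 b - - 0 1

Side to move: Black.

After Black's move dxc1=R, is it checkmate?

After dxc1=R: white king on a1; in check: yes, from the black rook on c1.
King squares — b1: attacked by Rc1; a2: attacked by Qb3; b2: attacked by Qb3.
White has no legal moves → checkmate.

yes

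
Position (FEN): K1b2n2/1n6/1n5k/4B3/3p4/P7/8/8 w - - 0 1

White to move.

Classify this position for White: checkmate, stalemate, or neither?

White to move; white king on a8.
In check: yes, from the black knight on b6.
King squares — a7: available; b7: attacked by Bc8; b8: available.
Legal moves for White: Kb8, Ka7.
White is in check but has 2 legal moves → neither.

neither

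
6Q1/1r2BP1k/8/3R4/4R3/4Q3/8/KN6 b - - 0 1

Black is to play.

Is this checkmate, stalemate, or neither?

Black to move; black king on h7.
In check: yes, from the white queen on g8.
King squares — g6: attacked by Qg8; h6: attacked by Qe3; g7: attacked by Qg8; g8: attacked by Pf7; h8: attacked by Qg8.
Legal moves for Black: none.
In check with no legal moves → checkmate.

checkmate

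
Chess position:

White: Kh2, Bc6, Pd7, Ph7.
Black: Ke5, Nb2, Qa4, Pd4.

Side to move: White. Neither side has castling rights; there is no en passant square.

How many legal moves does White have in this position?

22

White to move; king on h2.
In check: no.
Legal moves: Ba8, Bb7, Bd5, Bb5, Be4, Bxa4, Bf3, Bg2, Bh1, Kh3, Kg3, Kg2, Kh1, Kg1, h8=Q+, h8=R, h8=B+, h8=N, d8=Q, d8=R, d8=B, d8=N.
Count: 22.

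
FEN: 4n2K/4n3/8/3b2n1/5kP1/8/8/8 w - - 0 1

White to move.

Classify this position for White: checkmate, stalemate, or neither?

stalemate

White to move; white king on h8.
In check: no.
King squares — g7: attacked by Ne8; h7: attacked by Ng5; g8: attacked by Bd5.
Legal moves for White: none.
Not in check and no legal moves → stalemate.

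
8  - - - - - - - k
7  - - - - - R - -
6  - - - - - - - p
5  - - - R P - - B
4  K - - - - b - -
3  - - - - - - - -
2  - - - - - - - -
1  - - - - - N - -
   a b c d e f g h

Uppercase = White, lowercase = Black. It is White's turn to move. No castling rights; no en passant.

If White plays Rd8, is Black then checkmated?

After Rd8: black king on h8; in check: yes, from the white rook on d8.
King squares — g7: attacked by Rf7; h7: attacked by Rf7; g8: attacked by Rd8.
Black has no legal moves → checkmate.

yes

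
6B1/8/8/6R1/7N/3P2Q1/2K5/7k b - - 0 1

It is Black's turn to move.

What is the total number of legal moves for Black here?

0

Black to move; king on h1.
In check: no.
Legal moves: none.
Count: 0.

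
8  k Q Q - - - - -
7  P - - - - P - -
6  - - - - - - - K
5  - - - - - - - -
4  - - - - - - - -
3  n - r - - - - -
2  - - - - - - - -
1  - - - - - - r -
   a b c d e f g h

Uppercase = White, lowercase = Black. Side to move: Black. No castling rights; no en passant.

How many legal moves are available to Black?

Black to move; king on a8.
In check: yes, from the white queen on b8.
Legal moves: none.
Count: 0.

0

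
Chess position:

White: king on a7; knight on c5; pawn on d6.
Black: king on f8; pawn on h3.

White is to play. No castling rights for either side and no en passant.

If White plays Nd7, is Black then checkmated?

no

After Nd7: black king on f8; in check: yes, from the white knight on d7.
Black has 4 legal replies: Kg8, Ke8, Kg7, Kf7.
In check but a legal move exists → not checkmate.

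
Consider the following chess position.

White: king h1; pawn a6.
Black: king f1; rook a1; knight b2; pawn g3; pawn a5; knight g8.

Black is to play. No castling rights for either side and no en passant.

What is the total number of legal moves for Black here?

19

Black to move; king on f1.
In check: no.
Legal moves: Ne7, Nh6, Nf6, Nc4, Na4, Nd3, Nd1, Kf2#, Ke2+, Ke1, Ra4, Ra3, Ra2, Re1, Rd1, Rc1, Rb1, a4, g2+.
Count: 19.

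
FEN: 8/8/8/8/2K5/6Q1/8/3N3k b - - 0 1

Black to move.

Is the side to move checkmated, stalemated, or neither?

stalemate

Black to move; black king on h1.
In check: no.
King squares — g1: attacked by Qg3; g2: attacked by Qg3; h2: attacked by Qg3.
Legal moves for Black: none.
Not in check and no legal moves → stalemate.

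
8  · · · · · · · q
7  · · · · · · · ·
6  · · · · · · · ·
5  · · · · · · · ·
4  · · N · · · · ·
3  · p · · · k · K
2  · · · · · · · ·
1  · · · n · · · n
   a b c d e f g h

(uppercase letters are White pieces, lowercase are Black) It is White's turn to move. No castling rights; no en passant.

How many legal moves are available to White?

White to move; king on h3.
In check: yes, from the black queen on h8.
Legal moves: none.
Count: 0.

0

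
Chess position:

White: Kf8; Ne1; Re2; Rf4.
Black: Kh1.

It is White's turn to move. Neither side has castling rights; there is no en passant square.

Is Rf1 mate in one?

yes

After Rf1: black king on h1; in check: yes, from the white rook on f1.
King squares — g1: attacked by Rf1; g2: attacked by Ne1; h2: attacked by Re2.
Black has no legal moves → checkmate.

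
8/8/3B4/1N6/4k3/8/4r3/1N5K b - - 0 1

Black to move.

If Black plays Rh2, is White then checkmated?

After Rh2: white king on h1; in check: yes, from the black rook on h2.
White has 3 legal replies: Kxh2, Kg1, Bxh2.
In check but a legal move exists → not checkmate.

no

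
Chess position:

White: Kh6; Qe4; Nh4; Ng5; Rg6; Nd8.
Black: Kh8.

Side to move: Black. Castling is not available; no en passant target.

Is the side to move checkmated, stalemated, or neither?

stalemate

Black to move; black king on h8.
In check: no.
King squares — g7: attacked by Rg6; h7: attacked by Ng5; g8: attacked by Rg6.
Legal moves for Black: none.
Not in check and no legal moves → stalemate.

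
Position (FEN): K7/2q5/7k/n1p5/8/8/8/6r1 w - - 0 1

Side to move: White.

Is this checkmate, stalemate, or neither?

stalemate

White to move; white king on a8.
In check: no.
King squares — a7: attacked by Qc7; b7: attacked by Na5; b8: attacked by Qc7.
Legal moves for White: none.
Not in check and no legal moves → stalemate.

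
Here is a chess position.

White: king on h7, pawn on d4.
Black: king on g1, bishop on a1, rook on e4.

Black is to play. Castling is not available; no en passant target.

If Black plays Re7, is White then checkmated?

After Re7: white king on h7; in check: yes, from the black rook on e7.
White has 4 legal replies: Kh8, Kg8, Kh6, Kg6.
In check but a legal move exists → not checkmate.

no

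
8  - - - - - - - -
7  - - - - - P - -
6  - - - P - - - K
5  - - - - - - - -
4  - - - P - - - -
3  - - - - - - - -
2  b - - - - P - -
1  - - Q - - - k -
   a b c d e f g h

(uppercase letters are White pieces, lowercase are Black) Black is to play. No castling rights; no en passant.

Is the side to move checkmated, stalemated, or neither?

neither

Black to move; black king on g1.
In check: yes, from the white queen on c1.
Legal moves for Black: Kh2, Kg2, Kxf2.
Black is in check but has 3 legal moves → neither.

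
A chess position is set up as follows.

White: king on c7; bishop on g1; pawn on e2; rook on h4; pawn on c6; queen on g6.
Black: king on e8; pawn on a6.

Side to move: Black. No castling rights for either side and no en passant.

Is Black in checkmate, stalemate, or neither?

Black to move; black king on e8.
In check: yes, from the white queen on g6.
King squares — d7: attacked by Pc6; e7: available; f7: attacked by Qg6; d8: attacked by Kc7; f8: available.
Legal moves for Black: Kf8, Ke7.
Black is in check but has 2 legal moves → neither.

neither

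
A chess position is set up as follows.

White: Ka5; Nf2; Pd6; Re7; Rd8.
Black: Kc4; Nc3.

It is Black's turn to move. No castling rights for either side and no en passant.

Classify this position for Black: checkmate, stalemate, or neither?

neither

Black to move; black king on c4.
In check: no.
Legal moves for Black: Kd5, Kc5, Kd4, Kb3, Nd5, Nb5, Ne4, Na4, Ne2, Na2, Nd1, Nb1.
Black has 12 legal moves and is not in check → neither.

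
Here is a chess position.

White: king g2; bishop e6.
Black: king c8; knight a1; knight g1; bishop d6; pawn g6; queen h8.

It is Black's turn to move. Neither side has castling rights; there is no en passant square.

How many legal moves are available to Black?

4

Black to move; king on c8.
In check: yes, from the white bishop on e6.
Legal moves: Kd8, Kb8, Kc7, Kb7.
Count: 4.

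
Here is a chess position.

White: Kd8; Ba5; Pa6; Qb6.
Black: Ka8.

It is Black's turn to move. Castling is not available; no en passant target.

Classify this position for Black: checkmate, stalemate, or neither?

stalemate

Black to move; black king on a8.
In check: no.
King squares — a7: attacked by Qb6; b7: attacked by Pa6; b8: attacked by Qb6.
Legal moves for Black: none.
Not in check and no legal moves → stalemate.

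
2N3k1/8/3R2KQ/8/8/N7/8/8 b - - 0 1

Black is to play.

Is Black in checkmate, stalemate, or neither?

stalemate

Black to move; black king on g8.
In check: no.
King squares — f7: attacked by Kg6; g7: attacked by Kg6; h7: attacked by Kg6; f8: attacked by Qh6; h8: attacked by Qh6.
Legal moves for Black: none.
Not in check and no legal moves → stalemate.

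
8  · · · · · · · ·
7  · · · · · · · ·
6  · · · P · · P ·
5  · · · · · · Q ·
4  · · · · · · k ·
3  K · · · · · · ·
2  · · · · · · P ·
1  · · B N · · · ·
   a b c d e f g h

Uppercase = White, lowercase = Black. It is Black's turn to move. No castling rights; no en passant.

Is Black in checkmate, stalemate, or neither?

Black to move; black king on g4.
In check: yes, from the white queen on g5.
King squares — f3: attacked by Pg2; g3: attacked by Qg5; h3: attacked by Pg2; f4: attacked by Bc1; h4: attacked by Qg5; f5: attacked by Qg5; g5: attacked by Bc1; h5: attacked by Qg5.
Legal moves for Black: none.
In check with no legal moves → checkmate.

checkmate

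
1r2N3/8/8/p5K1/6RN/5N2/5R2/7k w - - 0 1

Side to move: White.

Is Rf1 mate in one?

After Rf1: black king on h1; in check: yes, from the white rook on f1.
King squares — g1: attacked by Rf1; g2: attacked by Rg4; h2: attacked by Nf3.
Black has no legal moves → checkmate.

yes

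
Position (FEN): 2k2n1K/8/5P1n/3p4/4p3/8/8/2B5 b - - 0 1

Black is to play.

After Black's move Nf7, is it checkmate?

After Nf7: white king on h8; in check: yes, from the black knight on f7.
White has 2 legal replies: Kg8, Kg7.
In check but a legal move exists → not checkmate.

no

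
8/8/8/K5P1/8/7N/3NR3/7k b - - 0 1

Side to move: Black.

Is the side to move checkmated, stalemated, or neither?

Black to move; black king on h1.
In check: no.
King squares — g1: attacked by Nh3; g2: attacked by Re2; h2: attacked by Re2.
Legal moves for Black: none.
Not in check and no legal moves → stalemate.

stalemate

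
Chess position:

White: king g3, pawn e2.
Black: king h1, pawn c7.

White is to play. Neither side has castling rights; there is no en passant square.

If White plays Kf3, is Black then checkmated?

no

After Kf3: black king on h1; in check: no.
Black is not in check, so this cannot be checkmate.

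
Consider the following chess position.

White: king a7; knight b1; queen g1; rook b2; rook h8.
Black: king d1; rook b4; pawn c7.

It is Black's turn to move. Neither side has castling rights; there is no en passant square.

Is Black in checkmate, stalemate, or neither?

Black to move; black king on d1.
In check: yes, from the white queen on g1.
King squares — c1: attacked by Qg1; e1: attacked by Qg1; c2: attacked by Rb2; d2: attacked by Nb1; e2: attacked by Rb2.
Legal moves for Black: none.
In check with no legal moves → checkmate.

checkmate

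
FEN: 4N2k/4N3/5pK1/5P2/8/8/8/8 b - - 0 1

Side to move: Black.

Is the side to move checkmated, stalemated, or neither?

Black to move; black king on h8.
In check: no.
King squares — g7: attacked by Kg6; h7: attacked by Kg6; g8: attacked by Ne7.
Legal moves for Black: none.
Not in check and no legal moves → stalemate.

stalemate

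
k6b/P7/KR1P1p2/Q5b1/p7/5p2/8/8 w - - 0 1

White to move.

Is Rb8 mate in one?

yes

After Rb8: black king on a8; in check: yes, from the white rook on b8.
King squares — a7: attacked by Ka6; b7: attacked by Ka6; b8: attacked by Pa7.
Black has no legal moves → checkmate.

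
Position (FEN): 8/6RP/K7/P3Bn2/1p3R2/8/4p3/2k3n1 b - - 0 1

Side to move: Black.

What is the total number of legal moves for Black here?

Black to move; king on c1.
In check: no.
Legal moves: Nxg7, Ne7, Nh6, Nd6, Nh4, Nd4, Ng3, Ne3, Nh3, Nf3, Kd2, Kc2, Kd1, Kb1, b3, e1=Q, e1=R, e1=B, e1=N.
Count: 19.

19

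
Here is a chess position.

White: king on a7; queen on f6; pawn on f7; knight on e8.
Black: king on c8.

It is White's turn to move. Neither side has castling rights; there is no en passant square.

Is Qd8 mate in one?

no

After Qd8: black king on c8; in check: yes, from the white queen on d8.
Black has 1 legal reply: Kxd8.
In check but a legal move exists → not checkmate.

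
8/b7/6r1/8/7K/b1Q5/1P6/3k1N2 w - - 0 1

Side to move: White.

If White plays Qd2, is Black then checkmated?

yes

After Qd2: black king on d1; in check: yes, from the white queen on d2.
King squares — c1: attacked by Qd2; e1: attacked by Qd2; c2: attacked by Qd2; d2: attacked by Nf1; e2: attacked by Qd2.
Black has no legal moves → checkmate.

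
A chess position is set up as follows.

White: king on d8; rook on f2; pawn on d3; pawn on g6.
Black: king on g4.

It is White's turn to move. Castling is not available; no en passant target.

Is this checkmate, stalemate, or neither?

neither

White to move; white king on d8.
In check: no.
Legal moves for White include: Ke8, Kc8, Ke7, Kd7, Kc7, Rf8, Rf7, Rf6, Rf5, Rf4+, Rf3, Rh2, Rg2+, Re2, Rd2, Rc2, Rb2, Ra2, ... (list truncated; more exist).
White has legal moves and is not in check → neither.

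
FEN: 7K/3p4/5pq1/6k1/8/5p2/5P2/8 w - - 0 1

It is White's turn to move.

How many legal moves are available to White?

0

White to move; king on h8.
In check: no.
Legal moves: none.
Count: 0.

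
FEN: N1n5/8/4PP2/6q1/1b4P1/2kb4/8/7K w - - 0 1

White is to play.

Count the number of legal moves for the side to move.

White to move; king on h1.
In check: no.
Legal moves: Nc7, Nb6, Kh2, Kg2, Kg1, f7, e7.
Count: 7.

7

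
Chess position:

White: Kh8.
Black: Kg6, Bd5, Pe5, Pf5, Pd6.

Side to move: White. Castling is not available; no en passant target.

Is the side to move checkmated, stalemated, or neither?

stalemate

White to move; white king on h8.
In check: no.
King squares — g7: attacked by Kg6; h7: attacked by Kg6; g8: attacked by Bd5.
Legal moves for White: none.
Not in check and no legal moves → stalemate.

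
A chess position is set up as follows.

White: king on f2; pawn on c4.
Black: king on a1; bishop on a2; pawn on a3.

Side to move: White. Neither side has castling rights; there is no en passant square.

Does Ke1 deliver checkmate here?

no

After Ke1: black king on a1; in check: no.
Black is not in check, so this cannot be checkmate.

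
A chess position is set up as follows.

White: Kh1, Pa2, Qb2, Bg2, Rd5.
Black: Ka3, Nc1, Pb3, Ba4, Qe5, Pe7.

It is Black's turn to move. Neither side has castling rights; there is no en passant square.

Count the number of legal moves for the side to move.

Black to move; king on a3.
In check: yes, from the white queen on b2.
Legal moves: Kb4, Kxb2, Qxb2.
Count: 3.

3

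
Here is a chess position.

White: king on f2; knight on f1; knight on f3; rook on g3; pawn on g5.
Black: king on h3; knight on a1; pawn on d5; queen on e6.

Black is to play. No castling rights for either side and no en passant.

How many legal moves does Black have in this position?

0

Black to move; king on h3.
In check: yes, from the white rook on g3.
Legal moves: none.
Count: 0.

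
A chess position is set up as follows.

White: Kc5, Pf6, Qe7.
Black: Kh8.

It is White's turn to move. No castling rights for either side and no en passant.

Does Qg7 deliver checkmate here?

yes

After Qg7: black king on h8; in check: yes, from the white queen on g7.
King squares — g7: attacked by Pf6; h7: attacked by Qg7; g8: attacked by Qg7.
Black has no legal moves → checkmate.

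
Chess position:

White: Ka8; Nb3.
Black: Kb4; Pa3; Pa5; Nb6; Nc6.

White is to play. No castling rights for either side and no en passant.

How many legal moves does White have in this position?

White to move; king on a8.
In check: yes, from the black knight on b6.
Legal moves: Kb7.
Count: 1.

1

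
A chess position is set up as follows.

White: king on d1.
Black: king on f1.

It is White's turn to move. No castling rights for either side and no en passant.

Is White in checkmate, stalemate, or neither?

White to move; white king on d1.
In check: no.
Legal moves for White: Kd2, Kc2, Kc1.
White has 3 legal moves and is not in check → neither.

neither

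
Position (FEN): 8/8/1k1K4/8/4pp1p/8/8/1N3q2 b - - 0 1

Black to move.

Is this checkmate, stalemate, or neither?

Black to move; black king on b6.
In check: no.
Legal moves for Black include: Kb7, Ka7, Ka6, Kb5, Ka5, Qa6, Qb5, Qc4, Qh3, Qf3, Qd3+, Qg2, Qf2, Qe2, Qh1, Qg1, Qe1, Qd1+, ... (list truncated; more exist).
Black has legal moves and is not in check → neither.

neither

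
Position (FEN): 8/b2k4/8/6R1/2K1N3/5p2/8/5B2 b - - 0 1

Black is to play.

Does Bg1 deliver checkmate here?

no

After Bg1: white king on c4; in check: no.
White is not in check, so this cannot be checkmate.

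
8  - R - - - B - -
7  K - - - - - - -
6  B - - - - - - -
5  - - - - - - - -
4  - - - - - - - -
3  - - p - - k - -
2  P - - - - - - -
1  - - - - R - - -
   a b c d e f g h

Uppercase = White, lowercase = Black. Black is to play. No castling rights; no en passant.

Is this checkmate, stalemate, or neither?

Black to move; black king on f3.
In check: no.
Legal moves for Black: Kg4, Kf4, Kg3, Kg2, Kf2, c2.
Black has 6 legal moves and is not in check → neither.

neither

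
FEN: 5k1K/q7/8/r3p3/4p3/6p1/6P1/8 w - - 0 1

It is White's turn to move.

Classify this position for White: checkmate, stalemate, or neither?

White to move; white king on h8.
In check: no.
King squares — g7: attacked by Qa7; h7: attacked by Qa7; g8: attacked by Kf8.
Legal moves for White: none.
Not in check and no legal moves → stalemate.

stalemate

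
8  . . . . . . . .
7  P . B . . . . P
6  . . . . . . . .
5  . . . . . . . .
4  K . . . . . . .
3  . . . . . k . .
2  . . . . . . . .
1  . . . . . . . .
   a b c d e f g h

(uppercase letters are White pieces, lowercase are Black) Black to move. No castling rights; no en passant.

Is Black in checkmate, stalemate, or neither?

Black to move; black king on f3.
In check: no.
Legal moves for Black: Kg4, Ke4, Ke3, Kg2, Kf2, Ke2.
Black has 6 legal moves and is not in check → neither.

neither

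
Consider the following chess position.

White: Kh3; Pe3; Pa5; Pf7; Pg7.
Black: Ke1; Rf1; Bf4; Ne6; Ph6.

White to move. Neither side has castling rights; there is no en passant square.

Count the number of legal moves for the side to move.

14

White to move; king on h3.
In check: no.
Legal moves: Kh4, Kg4, Kg2, exf4, g8=Q, g8=R, g8=B, g8=N, f8=Q, f8=R, f8=B, f8=N, a6, e4.
Count: 14.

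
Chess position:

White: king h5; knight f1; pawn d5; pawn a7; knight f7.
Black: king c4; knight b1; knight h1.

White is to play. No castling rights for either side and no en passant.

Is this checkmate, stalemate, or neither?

neither

White to move; white king on h5.
In check: no.
Legal moves for White include: Nh8, Nd8, Nh6, Nd6+, Ng5, Ne5+, Kh6, Kg6, Kg5, Kh4, Kg4, Ng3, Ne3+, Nh2, Nd2+, a8=Q, a8=R, a8=B, ... (list truncated; more exist).
White has legal moves and is not in check → neither.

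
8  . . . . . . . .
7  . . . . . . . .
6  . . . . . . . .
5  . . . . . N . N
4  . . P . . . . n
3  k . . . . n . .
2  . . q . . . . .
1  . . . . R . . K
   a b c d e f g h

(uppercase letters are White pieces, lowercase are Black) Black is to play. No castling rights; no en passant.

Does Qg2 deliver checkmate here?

After Qg2: white king on h1; in check: yes, from the black queen on g2.
King squares — g1: attacked by Qg2; g2: attacked by Nh4; h2: attacked by Qg2.
White has no legal moves → checkmate.

yes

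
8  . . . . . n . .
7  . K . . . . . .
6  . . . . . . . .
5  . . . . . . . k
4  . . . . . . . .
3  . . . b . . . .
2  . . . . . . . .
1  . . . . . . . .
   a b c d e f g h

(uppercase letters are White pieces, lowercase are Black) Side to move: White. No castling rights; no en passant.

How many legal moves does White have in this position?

White to move; king on b7.
In check: no.
Legal moves: Kc8, Kb8, Ka8, Kc7, Ka7, Kc6, Kb6.
Count: 7.

7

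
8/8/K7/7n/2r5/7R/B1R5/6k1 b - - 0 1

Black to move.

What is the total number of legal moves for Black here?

18

Black to move; king on g1.
In check: no.
Legal moves: Ng7, Nf6, Nf4, Ng3, Rc8, Rc7, Rc6+, Rc5, Rh4, Rg4, Rf4, Re4, Rd4, Rb4, Ra4+, Rc3, Rxc2, Kf1.
Count: 18.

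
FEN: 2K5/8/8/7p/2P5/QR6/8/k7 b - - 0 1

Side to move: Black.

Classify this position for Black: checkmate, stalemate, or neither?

checkmate

Black to move; black king on a1.
In check: yes, from the white queen on a3.
King squares — b1: attacked by Rb3; a2: attacked by Qa3; b2: attacked by Qa3.
Legal moves for Black: none.
In check with no legal moves → checkmate.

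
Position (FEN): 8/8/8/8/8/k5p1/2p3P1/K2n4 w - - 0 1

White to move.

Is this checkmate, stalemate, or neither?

stalemate

White to move; white king on a1.
In check: no.
King squares — b1: attacked by Pc2; a2: attacked by Ka3; b2: attacked by Nd1.
Legal moves for White: none.
Not in check and no legal moves → stalemate.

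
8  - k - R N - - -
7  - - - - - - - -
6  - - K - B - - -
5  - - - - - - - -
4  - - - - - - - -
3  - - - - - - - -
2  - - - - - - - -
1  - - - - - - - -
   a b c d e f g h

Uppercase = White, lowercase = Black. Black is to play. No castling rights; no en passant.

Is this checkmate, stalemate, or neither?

neither

Black to move; black king on b8.
In check: yes, from the white rook on d8.
King squares — a7: available; b7: attacked by Kc6; c7: attacked by Kc6; a8: attacked by Rd8; c8: attacked by Be6.
Legal moves for Black: Ka7.
Black is in check but has 1 legal move → neither.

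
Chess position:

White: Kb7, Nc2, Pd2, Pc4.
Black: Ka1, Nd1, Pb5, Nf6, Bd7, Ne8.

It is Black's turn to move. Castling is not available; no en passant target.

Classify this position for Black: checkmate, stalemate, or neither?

Black to move; black king on a1.
In check: yes, from the white knight on c2.
Legal moves for Black: Kb2, Ka2, Kb1.
Black is in check but has 3 legal moves → neither.

neither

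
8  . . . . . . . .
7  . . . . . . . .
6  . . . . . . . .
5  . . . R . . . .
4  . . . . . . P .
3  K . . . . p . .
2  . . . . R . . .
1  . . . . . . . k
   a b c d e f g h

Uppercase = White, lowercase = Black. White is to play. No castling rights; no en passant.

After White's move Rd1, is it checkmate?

yes

After Rd1: black king on h1; in check: yes, from the white rook on d1.
King squares — g1: attacked by Rd1; g2: attacked by Re2; h2: attacked by Re2.
Black has no legal moves → checkmate.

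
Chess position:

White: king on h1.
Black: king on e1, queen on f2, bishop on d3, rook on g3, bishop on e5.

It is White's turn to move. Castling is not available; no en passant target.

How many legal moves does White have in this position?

0

White to move; king on h1.
In check: no.
Legal moves: none.
Count: 0.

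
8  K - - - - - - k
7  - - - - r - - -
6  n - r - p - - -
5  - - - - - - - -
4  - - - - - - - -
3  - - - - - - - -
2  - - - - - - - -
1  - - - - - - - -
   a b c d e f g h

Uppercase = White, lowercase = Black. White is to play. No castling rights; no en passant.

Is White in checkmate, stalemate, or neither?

White to move; white king on a8.
In check: no.
King squares — a7: attacked by Re7; b7: attacked by Re7; b8: attacked by Na6.
Legal moves for White: none.
Not in check and no legal moves → stalemate.

stalemate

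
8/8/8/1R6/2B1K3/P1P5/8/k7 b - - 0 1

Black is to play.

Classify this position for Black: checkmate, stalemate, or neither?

Black to move; black king on a1.
In check: no.
King squares — b1: attacked by Rb5; a2: attacked by Bc4; b2: attacked by Rb5.
Legal moves for Black: none.
Not in check and no legal moves → stalemate.

stalemate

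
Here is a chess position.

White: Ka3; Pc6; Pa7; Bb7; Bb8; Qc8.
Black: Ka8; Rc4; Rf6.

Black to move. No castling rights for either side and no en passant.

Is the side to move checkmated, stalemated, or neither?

checkmate

Black to move; black king on a8.
In check: yes, from the white bishop on b7.
King squares — a7: attacked by Bb8; b7: attacked by Pc6; b8: attacked by Pa7.
Legal moves for Black: none.
In check with no legal moves → checkmate.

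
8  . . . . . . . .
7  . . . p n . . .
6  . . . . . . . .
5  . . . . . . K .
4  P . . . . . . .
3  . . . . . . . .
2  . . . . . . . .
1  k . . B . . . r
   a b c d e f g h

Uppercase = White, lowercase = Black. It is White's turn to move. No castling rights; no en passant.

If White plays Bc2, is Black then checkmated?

no

After Bc2: black king on a1; in check: no.
Black is not in check, so this cannot be checkmate.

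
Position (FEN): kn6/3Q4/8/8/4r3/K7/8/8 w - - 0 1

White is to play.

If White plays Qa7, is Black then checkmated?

After Qa7: black king on a8; in check: yes, from the white queen on a7.
Black has 1 legal reply: Kxa7.
In check but a legal move exists → not checkmate.

no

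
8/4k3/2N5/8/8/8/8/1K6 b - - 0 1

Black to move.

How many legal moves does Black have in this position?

Black to move; king on e7.
In check: yes, from the white knight on c6.
Legal moves: Kf8, Ke8, Kf7, Kd7, Kf6, Ke6, Kd6.
Count: 7.

7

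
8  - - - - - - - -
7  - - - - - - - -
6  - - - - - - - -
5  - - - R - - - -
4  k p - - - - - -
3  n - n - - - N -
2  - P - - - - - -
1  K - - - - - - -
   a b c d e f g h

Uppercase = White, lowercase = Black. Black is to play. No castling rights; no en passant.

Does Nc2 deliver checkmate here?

yes

After Nc2: white king on a1; in check: yes, from the black knight on c2.
King squares — b1: attacked by Nc3; a2: attacked by Nc3; b2: own pawn.
White has no legal moves → checkmate.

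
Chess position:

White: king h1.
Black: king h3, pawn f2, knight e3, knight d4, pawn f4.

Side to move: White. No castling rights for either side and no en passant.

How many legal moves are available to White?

White to move; king on h1.
In check: no.
Legal moves: none.
Count: 0.

0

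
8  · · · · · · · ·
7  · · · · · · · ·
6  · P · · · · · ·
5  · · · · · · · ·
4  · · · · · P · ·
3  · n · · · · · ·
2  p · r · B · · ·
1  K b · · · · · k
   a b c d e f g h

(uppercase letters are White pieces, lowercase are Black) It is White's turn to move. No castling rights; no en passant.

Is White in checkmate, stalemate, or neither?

White to move; white king on a1.
In check: yes, from the black knight on b3.
King squares — b1: attacked by Pa2; a2: attacked by Bb1; b2: attacked by Rc2.
Legal moves for White: none.
In check with no legal moves → checkmate.

checkmate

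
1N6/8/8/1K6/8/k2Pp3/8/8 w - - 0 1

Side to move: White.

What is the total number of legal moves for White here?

10

White to move; king on b5.
In check: no.
Legal moves: Nd7, Nc6, Na6, Kc6, Kb6, Ka6, Kc5, Ka5, Kc4, d4.
Count: 10.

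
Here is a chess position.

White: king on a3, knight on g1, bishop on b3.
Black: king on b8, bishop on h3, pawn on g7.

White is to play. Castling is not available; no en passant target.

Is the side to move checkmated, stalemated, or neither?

White to move; white king on a3.
In check: no.
Legal moves for White: Bg8, Bf7, Be6, Bd5, Bc4, Ba4, Bc2, Ba2, Bd1, Kb4, Ka4, Kb2, Ka2, Nxh3, Nf3, Ne2.
White has 16 legal moves and is not in check → neither.

neither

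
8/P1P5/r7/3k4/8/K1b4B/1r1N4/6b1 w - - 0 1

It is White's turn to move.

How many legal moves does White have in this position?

0

White to move; king on a3.
In check: yes, from the black rook on a6.
Legal moves: none.
Count: 0.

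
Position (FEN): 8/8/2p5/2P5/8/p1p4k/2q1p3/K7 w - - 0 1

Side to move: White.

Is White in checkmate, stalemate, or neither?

White to move; white king on a1.
In check: no.
King squares — b1: attacked by Qc2; a2: attacked by Qc2; b2: attacked by Qc2.
Legal moves for White: none.
Not in check and no legal moves → stalemate.

stalemate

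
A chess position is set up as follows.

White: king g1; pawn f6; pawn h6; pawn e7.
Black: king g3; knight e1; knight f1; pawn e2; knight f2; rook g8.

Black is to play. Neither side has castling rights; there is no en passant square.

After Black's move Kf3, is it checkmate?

After Kf3: white king on g1; in check: yes, from the black rook on g8.
King squares — f1: attacked by Pe2; h1: attacked by Nf2; f2: attacked by Kf3; g2: attacked by Ne1; h2: attacked by Nf1.
White has no legal moves → checkmate.

yes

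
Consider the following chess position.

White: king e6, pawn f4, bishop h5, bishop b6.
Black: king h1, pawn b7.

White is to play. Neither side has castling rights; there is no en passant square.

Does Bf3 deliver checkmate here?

After Bf3: black king on h1; in check: yes, from the white bishop on f3.
Black has 1 legal reply: Kh2.
In check but a legal move exists → not checkmate.

no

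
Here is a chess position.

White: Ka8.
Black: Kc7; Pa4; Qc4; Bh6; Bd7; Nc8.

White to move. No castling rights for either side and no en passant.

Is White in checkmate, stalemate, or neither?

stalemate

White to move; white king on a8.
In check: no.
King squares — a7: attacked by Nc8; b7: attacked by Kc7; b8: attacked by Kc7.
Legal moves for White: none.
Not in check and no legal moves → stalemate.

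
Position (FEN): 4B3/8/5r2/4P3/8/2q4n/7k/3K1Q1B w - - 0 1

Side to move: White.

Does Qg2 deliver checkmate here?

After Qg2: black king on h2; in check: yes, from the white queen on g2.
King squares — g1: attacked by Qg2; h1: attacked by Qg2; g2: attacked by Bh1; g3: attacked by Qg2; h3: own knight.
Black has no legal moves → checkmate.

yes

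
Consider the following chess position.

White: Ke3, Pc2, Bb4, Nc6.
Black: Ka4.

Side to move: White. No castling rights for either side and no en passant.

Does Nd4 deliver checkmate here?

no

After Nd4: black king on a4; in check: no.
Black is not in check, so this cannot be checkmate.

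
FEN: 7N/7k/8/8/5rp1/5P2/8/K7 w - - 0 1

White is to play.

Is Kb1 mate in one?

After Kb1: black king on h7; in check: no.
Black is not in check, so this cannot be checkmate.

no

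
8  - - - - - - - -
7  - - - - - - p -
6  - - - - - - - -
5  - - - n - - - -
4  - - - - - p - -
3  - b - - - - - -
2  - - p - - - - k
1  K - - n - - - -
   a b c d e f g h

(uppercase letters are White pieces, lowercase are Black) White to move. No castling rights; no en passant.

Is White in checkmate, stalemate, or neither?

stalemate

White to move; white king on a1.
In check: no.
King squares — b1: attacked by Pc2; a2: attacked by Bb3; b2: attacked by Nd1.
Legal moves for White: none.
Not in check and no legal moves → stalemate.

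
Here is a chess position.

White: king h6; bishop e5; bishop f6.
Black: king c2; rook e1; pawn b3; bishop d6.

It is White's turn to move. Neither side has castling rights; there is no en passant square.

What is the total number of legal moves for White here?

White to move; king on h6.
In check: no.
Legal moves: Kh7, Kg7, Kg6, Kh5, Kg5, Bh8, Bd8, Bg7, Be7, Bg5, Bh4, Bxd6, Bf4, Bd4, Bg3, Bc3, Bh2, Bb2, Ba1.
Count: 19.

19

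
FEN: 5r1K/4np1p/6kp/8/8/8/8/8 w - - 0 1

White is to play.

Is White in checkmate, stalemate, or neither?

checkmate

White to move; white king on h8.
In check: yes, from the black rook on f8.
King squares — g7: attacked by Kg6; h7: attacked by Kg6; g8: attacked by Ne7.
Legal moves for White: none.
In check with no legal moves → checkmate.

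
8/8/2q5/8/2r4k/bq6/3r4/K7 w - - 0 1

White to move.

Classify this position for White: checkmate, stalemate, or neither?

White to move; white king on a1.
In check: no.
King squares — b1: attacked by Qb3; a2: attacked by Rd2; b2: attacked by Rd2.
Legal moves for White: none.
Not in check and no legal moves → stalemate.

stalemate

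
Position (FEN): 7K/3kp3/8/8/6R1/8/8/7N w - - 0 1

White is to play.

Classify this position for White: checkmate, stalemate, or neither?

White to move; white king on h8.
In check: no.
Legal moves for White include: Kg8, Kh7, Kg7, Rg8, Rg7, Rg6, Rg5, Rh4, Rf4, Re4, Rd4+, Rc4, Rb4, Ra4, Rg3, Rg2, Rg1, Ng3, ... (list truncated; more exist).
White has legal moves and is not in check → neither.

neither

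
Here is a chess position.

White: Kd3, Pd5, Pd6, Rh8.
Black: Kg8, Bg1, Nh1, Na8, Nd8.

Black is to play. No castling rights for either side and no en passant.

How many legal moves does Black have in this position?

3

Black to move; king on g8.
In check: yes, from the white rook on h8.
Legal moves: Kxh8, Kg7, Kf7.
Count: 3.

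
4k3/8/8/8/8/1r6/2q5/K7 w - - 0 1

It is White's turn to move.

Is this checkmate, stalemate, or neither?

White to move; white king on a1.
In check: no.
King squares — b1: attacked by Qc2; a2: attacked by Qc2; b2: attacked by Qc2.
Legal moves for White: none.
Not in check and no legal moves → stalemate.

stalemate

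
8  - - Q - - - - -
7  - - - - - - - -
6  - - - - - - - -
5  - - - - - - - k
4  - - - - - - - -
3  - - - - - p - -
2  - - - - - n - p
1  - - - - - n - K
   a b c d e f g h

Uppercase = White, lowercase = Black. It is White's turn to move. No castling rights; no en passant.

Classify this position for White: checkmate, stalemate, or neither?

checkmate

White to move; white king on h1.
In check: yes, from the black knight on f2.
King squares — g1: attacked by Ph2; g2: attacked by Pf3; h2: attacked by Nf1.
Legal moves for White: none.
In check with no legal moves → checkmate.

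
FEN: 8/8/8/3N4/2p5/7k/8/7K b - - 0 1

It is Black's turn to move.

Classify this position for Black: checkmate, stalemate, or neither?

neither

Black to move; black king on h3.
In check: no.
Legal moves for Black: Kh4, Kg4, Kg3, c3.
Black has 4 legal moves and is not in check → neither.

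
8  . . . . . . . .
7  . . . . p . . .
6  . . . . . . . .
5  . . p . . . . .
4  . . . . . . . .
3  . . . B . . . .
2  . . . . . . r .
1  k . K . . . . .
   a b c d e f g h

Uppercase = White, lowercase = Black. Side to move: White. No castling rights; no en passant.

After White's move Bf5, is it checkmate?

After Bf5: black king on a1; in check: no.
Black is not in check, so this cannot be checkmate.

no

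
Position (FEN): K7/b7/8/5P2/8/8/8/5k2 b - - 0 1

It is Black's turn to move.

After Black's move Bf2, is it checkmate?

After Bf2: white king on a8; in check: no.
White is not in check, so this cannot be checkmate.

no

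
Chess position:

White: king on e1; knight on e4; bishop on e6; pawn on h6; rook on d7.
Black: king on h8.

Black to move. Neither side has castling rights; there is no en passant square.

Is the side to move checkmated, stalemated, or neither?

Black to move; black king on h8.
In check: no.
King squares — g7: attacked by Ph6; h7: attacked by Rd7; g8: attacked by Be6.
Legal moves for Black: none.
Not in check and no legal moves → stalemate.

stalemate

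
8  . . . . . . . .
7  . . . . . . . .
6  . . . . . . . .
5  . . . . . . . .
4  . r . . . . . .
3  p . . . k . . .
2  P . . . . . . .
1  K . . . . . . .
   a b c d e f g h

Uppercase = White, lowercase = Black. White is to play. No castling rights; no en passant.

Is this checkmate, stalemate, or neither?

White to move; white king on a1.
In check: no.
King squares — b1: attacked by Rb4; a2: own pawn; b2: attacked by Pa3.
Legal moves for White: none.
Not in check and no legal moves → stalemate.

stalemate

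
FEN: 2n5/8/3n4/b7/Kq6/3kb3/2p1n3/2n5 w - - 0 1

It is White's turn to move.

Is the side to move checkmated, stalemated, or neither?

checkmate

White to move; white king on a4.
In check: yes, from the black queen on b4.
King squares — a3: attacked by Qb4; b3: attacked by Nc1; b4: attacked by Ba5; a5: attacked by Qb4; b5: attacked by Qb4.
Legal moves for White: none.
In check with no legal moves → checkmate.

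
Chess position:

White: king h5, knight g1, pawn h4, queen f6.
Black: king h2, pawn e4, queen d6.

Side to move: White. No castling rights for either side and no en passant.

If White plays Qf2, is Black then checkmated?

no

After Qf2: black king on h2; in check: yes, from the white queen on f2.
Black has 1 legal reply: Kh1.
In check but a legal move exists → not checkmate.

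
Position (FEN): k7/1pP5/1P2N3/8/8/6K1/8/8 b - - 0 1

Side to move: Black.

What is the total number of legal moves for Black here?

Black to move; king on a8.
In check: no.
Legal moves: none.
Count: 0.

0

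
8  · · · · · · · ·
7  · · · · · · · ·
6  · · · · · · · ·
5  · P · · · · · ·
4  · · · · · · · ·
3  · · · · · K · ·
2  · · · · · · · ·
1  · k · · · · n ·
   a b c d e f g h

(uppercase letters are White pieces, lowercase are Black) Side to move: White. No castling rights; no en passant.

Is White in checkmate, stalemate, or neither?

White to move; white king on f3.
In check: yes, from the black knight on g1.
Legal moves for White: Kg4, Kf4, Ke4, Kg3, Ke3, Kg2, Kf2.
White is in check but has 7 legal moves → neither.

neither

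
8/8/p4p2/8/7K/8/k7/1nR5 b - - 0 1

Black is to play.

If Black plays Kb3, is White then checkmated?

After Kb3: white king on h4; in check: no.
White is not in check, so this cannot be checkmate.

no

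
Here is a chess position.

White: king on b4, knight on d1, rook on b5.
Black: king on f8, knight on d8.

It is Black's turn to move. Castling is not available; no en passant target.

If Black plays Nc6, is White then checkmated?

no

After Nc6: white king on b4; in check: yes, from the black knight on c6.
White has 6 legal replies: Kc5, Kc4, Ka4, Kc3, Kb3, Ka3.
In check but a legal move exists → not checkmate.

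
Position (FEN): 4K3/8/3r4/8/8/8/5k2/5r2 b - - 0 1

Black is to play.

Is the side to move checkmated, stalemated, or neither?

neither

Black to move; black king on f2.
In check: no.
Legal moves for Black include: Rd8+, Rd7, Rh6, Rg6, Rf6, Re6+, Rc6, Rb6, Ra6, Rd5, Rd4, Rd3, Rd2, Rdd1, Kg3, Kf3, Ke3, Kg2, ... (list truncated; more exist).
Black has legal moves and is not in check → neither.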